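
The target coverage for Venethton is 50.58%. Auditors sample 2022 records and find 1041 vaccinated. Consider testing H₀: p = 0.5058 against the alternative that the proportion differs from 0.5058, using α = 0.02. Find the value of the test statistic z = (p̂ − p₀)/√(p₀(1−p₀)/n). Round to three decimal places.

z = 0.813

p̂ = 1041/2022 ≈ 0.51484.
SE = √(p₀(1−p₀)/n) = √(0.24997/2022) = 0.01112.
z = (0.51484 − 0.5058)/0.01112 = 0.00904/0.01112 = 0.813.
p-value = 2·P(Z > 0.813) ≈ 0.4164. With α = 0.02, fail to reject H₀.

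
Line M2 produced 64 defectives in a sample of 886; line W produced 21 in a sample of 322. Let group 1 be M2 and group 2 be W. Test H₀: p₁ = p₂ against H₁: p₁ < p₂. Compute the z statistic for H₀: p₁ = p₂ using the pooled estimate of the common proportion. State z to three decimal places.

z = 0.422

p̂₁ = 64/886 = 0.072235, p̂₂ = 21/322 = 0.065217.
Pooled p̂ = (64+21)/(886+322) = 85/1208 = 0.070364.
SE = √(0.0654131 × 0.00423426) = 0.016643.
z = (0.072235 − 0.065217)/0.016643 = 0.007018/0.016643 = 0.422.
p-value = P(Z < 0.422) ≈ 0.6634.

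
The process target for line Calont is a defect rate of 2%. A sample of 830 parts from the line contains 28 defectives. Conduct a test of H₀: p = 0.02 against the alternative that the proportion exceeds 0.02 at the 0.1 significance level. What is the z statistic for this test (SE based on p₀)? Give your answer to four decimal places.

p̂ = 28/830 = 0.0337349.
Under H₀, SE = √(0.02·0.98/830) = √(2.36145e-05) = 0.0048595.
z = (0.0337349 − 0.02)/0.0048595 = 0.0137349/0.0048595 = 2.8264.
p-value = P(Z > 2.826) ≈ 0.0024, so at α = 0.1 we reject H₀.

z = 2.8264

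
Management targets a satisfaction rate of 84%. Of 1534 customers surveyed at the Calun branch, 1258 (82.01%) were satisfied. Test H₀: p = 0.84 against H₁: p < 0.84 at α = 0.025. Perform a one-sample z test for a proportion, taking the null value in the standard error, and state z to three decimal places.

z = -2.128

p̂ = 1258/1534 ≈ 0.82008.
Standard error under H₀: √(0.84×0.16/1534) = 0.00936.
z = (0.82008 − 0.84)/0.00936 = -0.01992/0.00936 = -2.128.
p-value = P(Z < -2.128) ≈ 0.0167; since p < α = 0.025, reject H₀.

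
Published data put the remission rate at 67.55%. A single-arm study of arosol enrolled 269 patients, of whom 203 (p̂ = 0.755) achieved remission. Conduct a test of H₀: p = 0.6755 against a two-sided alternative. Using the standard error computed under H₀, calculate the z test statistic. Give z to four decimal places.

p̂ = 203/269 ≈ 0.754647.
Standard error under H₀: √(0.6755×0.3245/269) = 0.028546.
z = (0.754647 − 0.6755)/0.028546 = 0.079147/0.028546 = 2.7726.
p-value = 2·P(Z > 2.773) ≈ 0.0056.

z = 2.7726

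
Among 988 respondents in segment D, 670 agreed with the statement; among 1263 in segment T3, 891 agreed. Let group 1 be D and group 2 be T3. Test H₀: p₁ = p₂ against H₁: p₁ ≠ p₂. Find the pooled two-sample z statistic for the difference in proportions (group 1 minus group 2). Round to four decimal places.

p̂₁ = 670/988 ≈ 0.678138, p̂₂ = 891/1263 ≈ 0.705463.
Pooled p̂ = (670+891)/(988+1263) = 1561/2251 = 0.693470.
SE = √(p̂(1−p̂)(1/n₁+1/n₂)) = √(0.693470·0.306530·0.00180391) = √(0.000383457) = 0.019582.
z = (0.678138 − 0.705463)/0.019582 = -0.027325/0.019582 = -1.3954.

z = -1.3954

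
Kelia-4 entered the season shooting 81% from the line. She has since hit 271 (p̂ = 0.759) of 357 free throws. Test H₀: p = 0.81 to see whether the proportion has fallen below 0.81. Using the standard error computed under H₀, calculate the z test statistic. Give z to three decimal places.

z = -2.451

p̂ = 271/357 = 0.759104.
Standard error under H₀: √(0.81×0.19/357) = 0.020763.
z = (0.759104 − 0.81)/0.020763 = -0.050896/0.020763 = -2.451.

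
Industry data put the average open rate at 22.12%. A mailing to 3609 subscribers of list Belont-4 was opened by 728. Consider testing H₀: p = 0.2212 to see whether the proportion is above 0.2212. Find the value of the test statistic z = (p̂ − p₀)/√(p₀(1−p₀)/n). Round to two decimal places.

p̂ = 728/3609 ≈ 0.20172.
SE = √(p₀(1−p₀)/n) = √(0.17227/3609) = 0.00691.
z = (0.20172 − 0.2212)/0.00691 = -0.01948/0.00691 = -2.82.

z = -2.82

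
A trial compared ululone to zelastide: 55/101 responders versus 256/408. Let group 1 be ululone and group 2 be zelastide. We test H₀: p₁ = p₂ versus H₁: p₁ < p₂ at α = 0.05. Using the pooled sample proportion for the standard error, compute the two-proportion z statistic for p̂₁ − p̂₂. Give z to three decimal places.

z = -1.530

p̂₁ = 55/101 ≈ 0.54455, p̂₂ = 256/408 ≈ 0.62745.
Pooled p̂ = (55+256)/(101+408) = 311/509 = 0.61100.
SE = √(0.237679 × 0.012352) = 0.05418.
z = (0.54455 − 0.62745)/0.05418 = -0.08290/0.05418 = -1.530.
p-value = P(Z < -1.530) ≈ 0.0630; since p > α = 0.05, fail to reject H₀.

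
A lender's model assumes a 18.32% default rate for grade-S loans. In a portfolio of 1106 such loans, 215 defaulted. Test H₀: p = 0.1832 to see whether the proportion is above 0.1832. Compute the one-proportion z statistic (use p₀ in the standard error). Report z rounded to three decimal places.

p̂ = 215/1106 ≈ 0.19439.
Standard error under H₀: √(0.1832×0.8168/1106) = 0.01163.
z = (0.19439 − 0.1832)/0.01163 = 0.01119/0.01163 = 0.962.
p-value = P(Z > 0.962) ≈ 0.1679.

z = 0.962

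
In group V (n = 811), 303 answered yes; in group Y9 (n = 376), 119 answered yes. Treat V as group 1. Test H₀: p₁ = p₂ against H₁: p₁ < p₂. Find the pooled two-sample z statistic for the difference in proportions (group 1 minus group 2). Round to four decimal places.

z = 1.9127

p̂₁ = 303/811 = 0.373613, p̂₂ = 119/376 = 0.316489.
Pooled p̂ = (303+119)/(811+376) = 422/1187 = 0.355518.
SE = √(p̂(1−p̂)(1/n₁+1/n₂)) = √(0.355518·0.644482·0.00389262) = √(0.000891897) = 0.029865.
z = (0.373613 − 0.316489)/0.029865 = 0.057124/0.029865 = 1.9127.
p-value = P(Z < 1.913) ≈ 0.9721.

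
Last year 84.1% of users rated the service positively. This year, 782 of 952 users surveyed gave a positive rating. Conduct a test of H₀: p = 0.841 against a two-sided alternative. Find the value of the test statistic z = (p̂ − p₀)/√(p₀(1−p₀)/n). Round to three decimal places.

z = -1.651

p̂ = 782/952 ≈ 0.82143.
Standard error under H₀: √(0.841×0.159/952) = 0.01185.
z = (0.82143 − 0.841)/0.01185 = -0.01957/0.01185 = -1.651.
Two-sided p-value ≈ 2·Φ(−1.651) = 0.0987.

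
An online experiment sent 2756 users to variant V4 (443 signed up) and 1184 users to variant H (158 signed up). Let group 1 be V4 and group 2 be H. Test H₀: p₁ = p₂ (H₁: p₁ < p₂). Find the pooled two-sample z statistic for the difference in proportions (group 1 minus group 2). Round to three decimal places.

z = 2.185

p̂₁ = 443/2756 = 0.16074, p̂₂ = 158/1184 = 0.13345.
Pooled p̂ = (443+158)/(2756+1184) = 601/3940 = 0.15254.
SE = √(0.12927 × 0.00120744) = 0.01249.
z = (0.16074 − 0.13345)/0.01249 = 0.02729/0.01249 = 2.185.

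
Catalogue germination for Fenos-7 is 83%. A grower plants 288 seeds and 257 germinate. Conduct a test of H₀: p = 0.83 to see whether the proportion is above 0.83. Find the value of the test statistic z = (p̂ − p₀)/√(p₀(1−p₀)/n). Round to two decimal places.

z = 2.82

p̂ = 257/288 ≈ 0.8924.
SE = √(p₀(1−p₀)/n) = √(0.1411/288) = 0.0221.
z = (0.8924 − 0.83)/0.0221 = 0.0624/0.0221 = 2.82.
p-value = P(Z > 2.817) ≈ 0.0024.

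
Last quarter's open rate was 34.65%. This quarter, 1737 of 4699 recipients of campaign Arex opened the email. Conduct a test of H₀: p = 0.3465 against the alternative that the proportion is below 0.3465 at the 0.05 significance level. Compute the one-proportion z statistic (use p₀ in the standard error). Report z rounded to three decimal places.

z = 3.335

p̂ = 1737/4699 = 0.369653.
SE = √(p₀(1−p₀)/n) = √(0.22644/4699) = 0.006942.
z = (0.369653 − 0.3465)/0.006942 = 0.023153/0.006942 = 3.335.
p-value = P(Z < 3.335) ≈ 0.9996; since p > α = 0.05, fail to reject H₀.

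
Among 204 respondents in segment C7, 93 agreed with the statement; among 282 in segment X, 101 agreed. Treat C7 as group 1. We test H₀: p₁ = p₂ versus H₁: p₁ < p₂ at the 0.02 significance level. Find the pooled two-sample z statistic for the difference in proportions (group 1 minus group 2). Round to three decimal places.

p̂₁ = 93/204 = 0.45588, p̂₂ = 101/282 = 0.35816.
Pooled p̂ = (93+101)/(204+282) = 194/486 = 0.39918.
SE = √(0.239835 × 0.00844806) = 0.04501.
z = (0.45588 − 0.35816)/0.04501 = 0.09772/0.04501 = 2.171.
p-value = P(Z < 2.171) ≈ 0.9850, so at α = 0.02 we fail to reject H₀.

z = 2.171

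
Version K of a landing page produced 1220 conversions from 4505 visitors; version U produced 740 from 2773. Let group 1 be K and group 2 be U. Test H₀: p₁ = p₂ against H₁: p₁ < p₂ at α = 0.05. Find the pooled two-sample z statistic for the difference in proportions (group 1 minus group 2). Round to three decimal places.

p̂₁ = 1220/4505 ≈ 0.27081, p̂₂ = 740/2773 ≈ 0.26686.
Pooled p̂ = (1220+740)/(4505+2773) = 1960/7278 = 0.26930.
SE = √(p̂(1−p̂)(1/n₁+1/n₂)) = √(0.26930·0.73070·0.000582596) = √(0.000114643) = 0.01071.
z = (0.27081 − 0.26686)/0.01071 = 0.00395/0.01071 = 0.369.
p-value = P(Z < 0.369) ≈ 0.6439. With α = 0.05, fail to reject H₀.

z = 0.369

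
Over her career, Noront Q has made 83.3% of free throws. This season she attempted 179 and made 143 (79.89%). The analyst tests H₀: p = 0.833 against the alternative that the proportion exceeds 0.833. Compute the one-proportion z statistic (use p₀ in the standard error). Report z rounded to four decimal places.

p̂ = 143/179 ≈ 0.798883.
Under H₀, SE = √(0.833·0.167/179) = √(0.000777156) = 0.027878.
z = (0.798883 − 0.833)/0.027878 = -0.034117/0.027878 = -1.2238.
p-value = P(Z > -1.224) ≈ 0.8895.

z = -1.2238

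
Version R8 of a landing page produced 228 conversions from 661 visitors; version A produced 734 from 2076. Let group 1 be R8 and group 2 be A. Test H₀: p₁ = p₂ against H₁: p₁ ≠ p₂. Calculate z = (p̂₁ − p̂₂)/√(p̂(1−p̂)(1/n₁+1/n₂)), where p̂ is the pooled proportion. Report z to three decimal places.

p̂₁ = 228/661 = 0.34493, p̂₂ = 734/2076 = 0.35356.
Pooled p̂ = (228+734)/(661+2076) = 962/2737 = 0.35148.
SE = √(0.227942 × 0.00199455) = 0.02132.
z = (0.34493 − 0.35356)/0.02132 = -0.00863/0.02132 = -0.405.
p-value = 2·P(Z > 0.405) ≈ 0.6856.

z = -0.405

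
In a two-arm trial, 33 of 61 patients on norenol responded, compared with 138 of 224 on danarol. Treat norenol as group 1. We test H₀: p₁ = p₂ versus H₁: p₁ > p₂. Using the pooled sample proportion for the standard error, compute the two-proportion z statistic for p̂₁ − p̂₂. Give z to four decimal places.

z = -1.0613

p̂₁ = 33/61 = 0.540984, p̂₂ = 138/224 = 0.616071.
Pooled p̂ = (33+138)/(61+224) = 171/285 = 0.600000.
SE = √(p̂(1−p̂)(1/n₁+1/n₂)) = √(0.600000·0.400000·0.0208577) = √(0.00500585) = 0.070752.
z = (0.540984 − 0.616071)/0.070752 = -0.075087/0.070752 = -1.0613.
p-value = P(Z > -1.061) ≈ 0.8557.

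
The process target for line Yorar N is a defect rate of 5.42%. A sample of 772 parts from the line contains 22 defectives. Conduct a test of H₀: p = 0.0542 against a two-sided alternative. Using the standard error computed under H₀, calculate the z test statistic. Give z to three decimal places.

p̂ = 22/772 ≈ 0.028497.
Standard error under H₀: √(0.0542×0.9458/772) = 0.008149.
z = (0.028497 − 0.0542)/0.008149 = -0.025703/0.008149 = -3.154.
Two-sided p-value ≈ 2·Φ(−3.154) = 0.0016.

z = -3.154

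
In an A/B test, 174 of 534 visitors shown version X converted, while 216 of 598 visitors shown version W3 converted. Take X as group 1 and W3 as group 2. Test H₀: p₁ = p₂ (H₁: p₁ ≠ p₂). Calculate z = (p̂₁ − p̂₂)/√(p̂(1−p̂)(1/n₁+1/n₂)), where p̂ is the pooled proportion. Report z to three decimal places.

z = -1.250

p̂₁ = 174/534 = 0.32584, p̂₂ = 216/598 = 0.36120.
Pooled p̂ = (174+216)/(534+598) = 390/1132 = 0.34452.
SE = √(0.225827 × 0.0035449) = 0.02829.
z = (0.32584 − 0.36120)/0.02829 = -0.03536/0.02829 = -1.250.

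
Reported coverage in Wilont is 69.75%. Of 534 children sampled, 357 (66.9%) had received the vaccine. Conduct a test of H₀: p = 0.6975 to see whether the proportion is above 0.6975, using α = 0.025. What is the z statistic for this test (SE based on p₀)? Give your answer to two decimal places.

p̂ = 357/534 ≈ 0.6685.
Under H₀, SE = √(0.6975·0.3025/534) = √(0.000395119) = 0.0199.
z = (0.6685 − 0.6975)/0.0199 = -0.0290/0.0199 = -1.46.
p-value = P(Z > -1.457) ≈ 0.9274; since p > α = 0.025, fail to reject H₀.

z = -1.46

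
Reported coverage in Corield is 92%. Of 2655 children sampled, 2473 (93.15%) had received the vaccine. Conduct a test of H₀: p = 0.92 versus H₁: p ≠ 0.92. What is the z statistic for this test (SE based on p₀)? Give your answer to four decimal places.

z = 2.1747

p̂ = 2473/2655 = 0.931450.
Under H₀, SE = √(0.92·0.08/2655) = √(2.77213e-05) = 0.005265.
z = (0.931450 − 0.92)/0.005265 = 0.011450/0.005265 = 2.1747.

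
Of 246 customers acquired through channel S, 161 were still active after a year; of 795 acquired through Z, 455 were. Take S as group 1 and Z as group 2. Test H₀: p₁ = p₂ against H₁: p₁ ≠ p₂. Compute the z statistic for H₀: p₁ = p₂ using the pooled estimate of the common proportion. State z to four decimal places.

z = 2.2907

p̂₁ = 161/246 = 0.654472, p̂₂ = 455/795 = 0.572327.
Pooled p̂ = (161+455)/(246+795) = 616/1041 = 0.591739.
SE = √(0.241584 × 0.0053229) = 0.035860.
z = (0.654472 − 0.572327)/0.035860 = 0.082145/0.035860 = 2.2907.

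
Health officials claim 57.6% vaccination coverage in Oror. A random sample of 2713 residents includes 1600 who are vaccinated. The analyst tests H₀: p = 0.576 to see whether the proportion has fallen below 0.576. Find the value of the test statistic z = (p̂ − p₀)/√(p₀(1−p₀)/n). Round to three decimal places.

z = 1.450

p̂ = 1600/2713 = 0.589753.
Under H₀, SE = √(0.576·0.424/2713) = √(9.00199e-05) = 0.009488.
z = (0.589753 − 0.576)/0.009488 = 0.013753/0.009488 = 1.450.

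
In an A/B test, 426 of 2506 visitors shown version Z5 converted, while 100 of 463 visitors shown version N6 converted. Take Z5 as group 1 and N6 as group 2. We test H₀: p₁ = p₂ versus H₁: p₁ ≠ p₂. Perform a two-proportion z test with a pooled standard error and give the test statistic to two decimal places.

p̂₁ = 426/2506 ≈ 0.1700, p̂₂ = 100/463 ≈ 0.2160.
Pooled p̂ = (426+100)/(2506+463) = 526/2969 = 0.1772.
SE = √(0.145777 × 0.00255887) = 0.0193.
z = (0.1700 − 0.2160)/0.0193 = -0.0460/0.0193 = -2.38.
p-value = 2·P(Z > 2.381) ≈ 0.0173.

z = -2.38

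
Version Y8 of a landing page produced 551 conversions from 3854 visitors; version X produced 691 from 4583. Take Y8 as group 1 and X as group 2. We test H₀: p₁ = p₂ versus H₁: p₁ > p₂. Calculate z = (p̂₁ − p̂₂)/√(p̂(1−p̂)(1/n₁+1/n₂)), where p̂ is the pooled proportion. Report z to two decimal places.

p̂₁ = 551/3854 = 0.1430, p̂₂ = 691/4583 = 0.1508.
Pooled p̂ = (551+691)/(3854+4583) = 1242/8437 = 0.1472.
SE = √(0.125538 × 0.000477668) = 0.0077.
z = (0.1430 − 0.1508)/0.0077 = -0.0078/0.0077 = -1.01.
p-value = P(Z > -1.008) ≈ 0.8433.

z = -1.01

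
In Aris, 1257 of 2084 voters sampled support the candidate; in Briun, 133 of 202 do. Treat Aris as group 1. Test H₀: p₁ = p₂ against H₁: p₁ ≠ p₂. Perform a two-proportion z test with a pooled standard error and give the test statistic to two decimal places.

p̂₁ = 1257/2084 = 0.60317, p̂₂ = 133/202 = 0.65842.
Pooled p̂ = (1257+133)/(2084+202) = 1390/2286 = 0.60805.
SE = √(p̂(1−p̂)(1/n₁+1/n₂)) = √(0.60805·0.39195·0.00543034) = √(0.00129419) = 0.03597.
z = (0.60317 − 0.65842)/0.03597 = -0.05525/0.03597 = -1.54.

z = -1.54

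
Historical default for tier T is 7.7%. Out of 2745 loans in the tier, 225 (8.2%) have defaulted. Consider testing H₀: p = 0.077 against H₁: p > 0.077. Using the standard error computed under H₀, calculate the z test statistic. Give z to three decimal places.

p̂ = 225/2745 ≈ 0.08197.
Standard error under H₀: √(0.077×0.923/2745) = 0.00509.
z = (0.08197 − 0.077)/0.00509 = 0.00497/0.00509 = 0.976.
p-value = P(Z > 0.976) ≈ 0.1645.

z = 0.976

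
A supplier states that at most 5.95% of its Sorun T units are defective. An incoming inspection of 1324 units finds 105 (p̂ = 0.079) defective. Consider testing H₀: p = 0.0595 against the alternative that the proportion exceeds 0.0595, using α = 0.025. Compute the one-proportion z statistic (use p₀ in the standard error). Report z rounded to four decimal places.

p̂ = 105/1324 = 0.0793051.
Under H₀, SE = √(0.0595·0.9405/1324) = √(4.22657e-05) = 0.0065012.
z = (0.0793051 − 0.0595)/0.0065012 = 0.0198051/0.0065012 = 3.0464.
p-value = P(Z > 3.046) ≈ 0.0012; since p < α = 0.025, reject H₀.

z = 3.0464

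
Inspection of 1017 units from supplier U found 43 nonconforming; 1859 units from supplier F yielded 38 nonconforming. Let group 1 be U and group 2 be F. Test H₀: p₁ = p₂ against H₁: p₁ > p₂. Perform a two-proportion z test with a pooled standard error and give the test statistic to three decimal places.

z = 3.385

p̂₁ = 43/1017 = 0.0422812, p̂₂ = 38/1859 = 0.0204411.
Pooled p̂ = (43+38)/(1017+1859) = 81/2876 = 0.0281641.
SE = √(p̂(1−p̂)(1/n₁+1/n₂)) = √(0.0281641·0.9718359·0.00152121) = √(4.16368e-05) = 0.0064527.
z = (0.0422812 − 0.0204411)/0.0064527 = 0.0218401/0.0064527 = 3.385.
p-value = P(Z > 3.385) ≈ 0.0004.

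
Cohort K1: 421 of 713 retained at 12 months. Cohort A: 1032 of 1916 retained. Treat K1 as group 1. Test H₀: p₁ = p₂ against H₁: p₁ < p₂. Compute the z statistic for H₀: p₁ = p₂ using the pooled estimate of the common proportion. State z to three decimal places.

z = 2.377

p̂₁ = 421/713 = 0.59046, p̂₂ = 1032/1916 = 0.53862.
Pooled p̂ = (421+1032)/(713+1916) = 1453/2629 = 0.55268.
SE = √(p̂(1−p̂)(1/n₁+1/n₂)) = √(0.55268·0.44732·0.00192445) = √(0.00047577) = 0.02181.
z = (0.59046 − 0.53862)/0.02181 = 0.05184/0.02181 = 2.377.
p-value = P(Z < 2.377) ≈ 0.9913.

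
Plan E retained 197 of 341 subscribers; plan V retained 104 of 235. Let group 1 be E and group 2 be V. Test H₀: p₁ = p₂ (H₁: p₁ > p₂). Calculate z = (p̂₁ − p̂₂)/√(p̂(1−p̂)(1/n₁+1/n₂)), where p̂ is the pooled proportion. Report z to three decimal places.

p̂₁ = 197/341 ≈ 0.577713, p̂₂ = 104/235 ≈ 0.442553.
Pooled p̂ = (197+104)/(341+235) = 301/576 = 0.522569.
SE = √(0.249491 × 0.00718787) = 0.042347.
z = (0.577713 − 0.442553)/0.042347 = 0.135160/0.042347 = 3.192.
p-value = P(Z > 3.192) ≈ 0.0007.

z = 3.192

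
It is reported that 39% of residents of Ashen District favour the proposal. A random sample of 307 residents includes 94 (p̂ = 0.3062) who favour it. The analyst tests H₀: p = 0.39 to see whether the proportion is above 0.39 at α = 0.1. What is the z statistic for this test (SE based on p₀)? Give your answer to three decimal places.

z = -3.011

p̂ = 94/307 = 0.306189.
Under H₀, SE = √(0.39·0.61/307) = √(0.000774919) = 0.027837.
z = (0.306189 − 0.39)/0.027837 = -0.083811/0.027837 = -3.011.
p-value = P(Z > -3.011) ≈ 0.9987. With α = 0.1, fail to reject H₀.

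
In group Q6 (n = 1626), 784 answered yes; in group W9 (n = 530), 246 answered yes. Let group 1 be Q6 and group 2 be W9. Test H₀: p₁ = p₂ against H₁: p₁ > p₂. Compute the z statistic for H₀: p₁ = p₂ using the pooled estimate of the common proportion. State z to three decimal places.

p̂₁ = 784/1626 = 0.48216, p̂₂ = 246/530 = 0.46415.
Pooled p̂ = (784+246)/(1626+530) = 1030/2156 = 0.47774.
SE = √(p̂(1−p̂)(1/n₁+1/n₂)) = √(0.47774·0.52226·0.0025018) = √(0.00062421) = 0.02498.
z = (0.48216 − 0.46415)/0.02498 = 0.01801/0.02498 = 0.721.

z = 0.721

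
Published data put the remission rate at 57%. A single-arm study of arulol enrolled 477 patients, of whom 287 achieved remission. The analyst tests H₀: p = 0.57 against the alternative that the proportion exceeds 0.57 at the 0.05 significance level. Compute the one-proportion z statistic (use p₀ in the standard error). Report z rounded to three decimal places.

z = 1.397

p̂ = 287/477 = 0.60168.
Standard error under H₀: √(0.57×0.43/477) = 0.02267.
z = (0.60168 − 0.57)/0.02267 = 0.03168/0.02267 = 1.397.
p-value = P(Z > 1.397) ≈ 0.0811, so at α = 0.05 we fail to reject H₀.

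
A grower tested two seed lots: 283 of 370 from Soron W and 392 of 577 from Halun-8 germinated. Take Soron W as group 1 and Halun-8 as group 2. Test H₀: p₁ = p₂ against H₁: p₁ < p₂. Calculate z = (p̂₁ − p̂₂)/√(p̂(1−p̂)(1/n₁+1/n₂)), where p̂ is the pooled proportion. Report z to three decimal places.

p̂₁ = 283/370 ≈ 0.764865, p̂₂ = 392/577 ≈ 0.679376.
Pooled p̂ = (283+392)/(370+577) = 675/947 = 0.712777.
SE = √(p̂(1−p̂)(1/n₁+1/n₂)) = √(0.712777·0.287223·0.0044358) = √(0.000908124) = 0.030135.
z = (0.764865 − 0.679376)/0.030135 = 0.085489/0.030135 = 2.837.
p-value = P(Z < 2.837) ≈ 0.9977.

z = 2.837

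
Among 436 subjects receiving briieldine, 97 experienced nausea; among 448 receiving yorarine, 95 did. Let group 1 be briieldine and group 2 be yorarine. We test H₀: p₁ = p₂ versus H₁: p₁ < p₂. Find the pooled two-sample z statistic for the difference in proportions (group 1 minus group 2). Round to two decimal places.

p̂₁ = 97/436 = 0.2225, p̂₂ = 95/448 = 0.2121.
Pooled p̂ = (97+95)/(436+448) = 192/884 = 0.2172.
SE = √(0.170021 × 0.00452572) = 0.0277.
z = (0.2225 − 0.2121)/0.0277 = 0.0104/0.0277 = 0.38.

z = 0.38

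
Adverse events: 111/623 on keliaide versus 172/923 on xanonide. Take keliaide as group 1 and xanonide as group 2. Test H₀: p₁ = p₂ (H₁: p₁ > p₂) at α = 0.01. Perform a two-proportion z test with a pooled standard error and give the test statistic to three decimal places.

p̂₁ = 111/623 = 0.17817, p̂₂ = 172/923 = 0.18635.
Pooled p̂ = (111+172)/(623+923) = 283/1546 = 0.18305.
SE = √(0.149545 × 0.00268856) = 0.02005.
z = (0.17817 − 0.18635)/0.02005 = -0.00818/0.02005 = -0.408.
p-value = P(Z > -0.408) ≈ 0.6583; since p > α = 0.01, fail to reject H₀.

z = -0.408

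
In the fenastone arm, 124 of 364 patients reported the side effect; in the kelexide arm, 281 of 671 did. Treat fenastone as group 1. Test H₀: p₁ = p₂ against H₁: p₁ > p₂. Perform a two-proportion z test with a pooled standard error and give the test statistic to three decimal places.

p̂₁ = 124/364 = 0.34066, p̂₂ = 281/671 = 0.41878.
Pooled p̂ = (124+281)/(364+671) = 405/1035 = 0.39130.
SE = √(p̂(1−p̂)(1/n₁+1/n₂)) = √(0.39130·0.60870·0.00423757) = √(0.00100933) = 0.03177.
z = (0.34066 − 0.41878)/0.03177 = -0.07812/0.03177 = -2.459.
p-value = P(Z > -2.459) ≈ 0.9930.

z = -2.459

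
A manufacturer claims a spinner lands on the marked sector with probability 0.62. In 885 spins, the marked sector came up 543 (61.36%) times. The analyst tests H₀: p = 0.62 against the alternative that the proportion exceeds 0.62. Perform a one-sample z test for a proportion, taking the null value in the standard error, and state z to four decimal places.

z = -0.3947

p̂ = 543/885 = 0.6135593.
Under H₀, SE = √(0.62·0.38/885) = √(0.000266215) = 0.0163161.
z = (0.6135593 − 0.62)/0.0163161 = -0.0064407/0.0163161 = -0.3947.
p-value = P(Z > -0.395) ≈ 0.6535.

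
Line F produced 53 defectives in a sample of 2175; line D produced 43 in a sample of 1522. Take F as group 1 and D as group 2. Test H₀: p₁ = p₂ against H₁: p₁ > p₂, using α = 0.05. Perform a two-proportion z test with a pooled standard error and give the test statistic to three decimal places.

p̂₁ = 53/2175 = 0.02437, p̂₂ = 43/1522 = 0.02825.
Pooled p̂ = (53+43)/(2175+1522) = 96/3697 = 0.02597.
SE = √(p̂(1−p̂)(1/n₁+1/n₂)) = √(0.02597·0.97403·0.0011168) = √(2.82469e-05) = 0.00531.
z = (0.02437 − 0.02825)/0.00531 = -0.00388/0.00531 = -0.731.
p-value = P(Z > -0.731) ≈ 0.7676; since p > α = 0.05, fail to reject H₀.

z = -0.731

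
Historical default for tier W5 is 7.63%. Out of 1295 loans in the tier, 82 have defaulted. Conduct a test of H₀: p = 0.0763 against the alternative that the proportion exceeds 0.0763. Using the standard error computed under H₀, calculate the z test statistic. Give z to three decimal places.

p̂ = 82/1295 = 0.06332.
Under H₀, SE = √(0.0763·0.9237/1295) = √(5.44234e-05) = 0.00738.
z = (0.06332 − 0.0763)/0.00738 = -0.01298/0.00738 = -1.759.
p-value = P(Z > -1.759) ≈ 0.9607.

z = -1.759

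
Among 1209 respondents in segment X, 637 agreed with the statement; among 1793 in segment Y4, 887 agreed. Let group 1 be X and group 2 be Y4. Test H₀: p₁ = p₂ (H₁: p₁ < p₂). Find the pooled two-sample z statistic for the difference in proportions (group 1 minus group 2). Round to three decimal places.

z = 1.730

p̂₁ = 637/1209 = 0.52688, p̂₂ = 887/1793 = 0.49470.
Pooled p̂ = (637+887)/(1209+1793) = 1524/3002 = 0.50766.
SE = √(p̂(1−p̂)(1/n₁+1/n₂)) = √(0.50766·0.49234·0.00138485) = √(0.000346132) = 0.01860.
z = (0.52688 − 0.49470)/0.01860 = 0.03218/0.01860 = 1.730.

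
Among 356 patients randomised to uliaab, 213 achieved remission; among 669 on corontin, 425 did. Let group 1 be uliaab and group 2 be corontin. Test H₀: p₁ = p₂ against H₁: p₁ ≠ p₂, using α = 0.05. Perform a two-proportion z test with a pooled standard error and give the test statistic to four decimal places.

p̂₁ = 213/356 ≈ 0.598315, p̂₂ = 425/669 ≈ 0.635277.
Pooled p̂ = (213+425)/(356+669) = 638/1025 = 0.622439.
SE = √(p̂(1−p̂)(1/n₁+1/n₂)) = √(0.622439·0.377561·0.00430376) = √(0.00101142) = 0.031803.
z = (0.598315 − 0.635277)/0.031803 = -0.036962/0.031803 = -1.1622.
Two-sided p-value ≈ 2·Φ(−1.162) = 0.2451. With α = 0.05, fail to reject H₀.

z = -1.1622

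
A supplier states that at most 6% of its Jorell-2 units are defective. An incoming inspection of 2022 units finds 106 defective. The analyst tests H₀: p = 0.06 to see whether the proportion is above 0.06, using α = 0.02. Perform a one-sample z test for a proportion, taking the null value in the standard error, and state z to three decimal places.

z = -1.435

p̂ = 106/2022 ≈ 0.052423.
Standard error under H₀: √(0.06×0.94/2022) = 0.005281.
z = (0.052423 − 0.06)/0.005281 = -0.007577/0.005281 = -1.435.
p-value = P(Z > -1.435) ≈ 0.9243; since p > α = 0.02, fail to reject H₀.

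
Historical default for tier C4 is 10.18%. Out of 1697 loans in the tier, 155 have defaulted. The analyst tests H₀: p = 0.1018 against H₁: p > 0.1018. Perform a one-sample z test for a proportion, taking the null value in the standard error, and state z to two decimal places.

z = -1.43

p̂ = 155/1697 ≈ 0.09134.
Under H₀, SE = √(0.1018·0.8982/1697) = √(5.38814e-05) = 0.00734.
z = (0.09134 − 0.1018)/0.00734 = -0.01046/0.00734 = -1.43.
p-value = P(Z > -1.425) ≈ 0.9230.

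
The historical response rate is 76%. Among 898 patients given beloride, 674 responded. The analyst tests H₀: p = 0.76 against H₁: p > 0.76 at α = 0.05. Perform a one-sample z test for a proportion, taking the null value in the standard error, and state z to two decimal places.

z = -0.66

p̂ = 674/898 ≈ 0.7506.
Under H₀, SE = √(0.76·0.24/898) = √(0.000203118) = 0.0143.
z = (0.7506 − 0.76)/0.0143 = -0.0094/0.0143 = -0.66.
p-value = P(Z > -0.663) ≈ 0.7462. With α = 0.05, fail to reject H₀.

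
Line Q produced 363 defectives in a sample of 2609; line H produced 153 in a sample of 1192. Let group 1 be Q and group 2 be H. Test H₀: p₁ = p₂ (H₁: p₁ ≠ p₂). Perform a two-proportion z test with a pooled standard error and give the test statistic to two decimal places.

z = 0.90

p̂₁ = 363/2609 ≈ 0.13913, p̂₂ = 153/1192 ≈ 0.12836.
Pooled p̂ = (363+153)/(2609+1192) = 516/3801 = 0.13575.
SE = √(0.117325 × 0.00122221) = 0.01197.
z = (0.13913 − 0.12836)/0.01197 = 0.01077/0.01197 = 0.90.
Two-sided p-value ≈ 2·Φ(−0.900) = 0.3681.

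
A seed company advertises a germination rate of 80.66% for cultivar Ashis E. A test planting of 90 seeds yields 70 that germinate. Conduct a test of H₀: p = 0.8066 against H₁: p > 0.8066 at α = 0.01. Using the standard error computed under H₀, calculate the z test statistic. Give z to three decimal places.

z = -0.692

p̂ = 70/90 ≈ 0.77778.
Standard error under H₀: √(0.8066×0.1934/90) = 0.04163.
z = (0.77778 − 0.8066)/0.04163 = -0.02882/0.04163 = -0.692.
p-value = P(Z > -0.692) ≈ 0.7556; since p > α = 0.01, fail to reject H₀.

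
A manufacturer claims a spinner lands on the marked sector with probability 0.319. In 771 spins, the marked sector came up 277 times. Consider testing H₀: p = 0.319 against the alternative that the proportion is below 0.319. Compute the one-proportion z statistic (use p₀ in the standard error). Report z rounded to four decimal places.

p̂ = 277/771 ≈ 0.359274.
SE = √(p₀(1−p₀)/n) = √(0.21724/771) = 0.016786.
z = (0.359274 − 0.319)/0.016786 = 0.040274/0.016786 = 2.3993.

z = 2.3993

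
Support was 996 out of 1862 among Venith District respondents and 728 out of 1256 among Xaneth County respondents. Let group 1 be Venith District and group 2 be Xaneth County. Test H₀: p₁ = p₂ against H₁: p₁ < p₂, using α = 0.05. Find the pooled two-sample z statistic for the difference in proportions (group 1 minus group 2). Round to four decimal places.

z = -2.4627

p̂₁ = 996/1862 ≈ 0.5349087, p̂₂ = 728/1256 ≈ 0.5796178.
Pooled p̂ = (996+728)/(1862+1256) = 1724/3118 = 0.5529185.
SE = √(0.2472 × 0.00133324) = 0.0181542.
z = (0.5349087 − 0.5796178)/0.0181542 = -0.0447091/0.0181542 = -2.4627.
p-value = P(Z < -2.463) ≈ 0.0069. With α = 0.05, reject H₀.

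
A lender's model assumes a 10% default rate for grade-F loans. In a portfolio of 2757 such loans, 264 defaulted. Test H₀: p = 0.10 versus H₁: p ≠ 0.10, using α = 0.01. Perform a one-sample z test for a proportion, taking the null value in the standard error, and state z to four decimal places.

p̂ = 264/2757 ≈ 0.09575626.
Under H₀, SE = √(0.1·0.9/2757) = √(3.26442e-05) = 0.00571351.
z = (0.09575626 − 0.1)/0.00571351 = -0.00424374/0.00571351 = -0.7428.
Two-sided p-value ≈ 2·Φ(−0.743) = 0.4576. With α = 0.01, fail to reject H₀.

z = -0.7428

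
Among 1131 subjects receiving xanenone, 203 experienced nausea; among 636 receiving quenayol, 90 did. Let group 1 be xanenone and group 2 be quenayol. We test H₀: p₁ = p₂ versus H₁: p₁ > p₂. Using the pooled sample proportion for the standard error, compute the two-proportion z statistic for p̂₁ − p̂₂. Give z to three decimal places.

z = 2.060

p̂₁ = 203/1131 = 0.179487, p̂₂ = 90/636 = 0.141509.
Pooled p̂ = (203+90)/(1131+636) = 293/1767 = 0.165818.
SE = √(0.138322 × 0.0024565) = 0.018433.
z = (0.179487 − 0.141509)/0.018433 = 0.037978/0.018433 = 2.060.
p-value = P(Z > 2.060) ≈ 0.0197.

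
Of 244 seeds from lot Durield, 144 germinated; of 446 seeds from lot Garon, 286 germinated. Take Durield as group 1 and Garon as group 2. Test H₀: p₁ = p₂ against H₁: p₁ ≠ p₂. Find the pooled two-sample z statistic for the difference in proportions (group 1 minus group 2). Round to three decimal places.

z = -1.324

p̂₁ = 144/244 = 0.59016, p̂₂ = 286/446 = 0.64126.
Pooled p̂ = (144+286)/(244+446) = 430/690 = 0.62319.
SE = √(0.234825 × 0.00634051) = 0.03859.
z = (0.59016 − 0.64126)/0.03859 = -0.05110/0.03859 = -1.324.
p-value = 2·P(Z > 1.324) ≈ 0.1855.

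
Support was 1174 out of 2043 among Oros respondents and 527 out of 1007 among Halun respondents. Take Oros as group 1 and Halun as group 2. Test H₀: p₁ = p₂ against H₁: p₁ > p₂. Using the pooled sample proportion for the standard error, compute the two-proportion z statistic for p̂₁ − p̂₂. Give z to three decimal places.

p̂₁ = 1174/2043 = 0.574645, p̂₂ = 527/1007 = 0.523337.
Pooled p̂ = (1174+527)/(2043+1007) = 1701/3050 = 0.557705.
SE = √(0.24667 × 0.00148252) = 0.019123.
z = (0.574645 − 0.523337)/0.019123 = 0.051308/0.019123 = 2.683.

z = 2.683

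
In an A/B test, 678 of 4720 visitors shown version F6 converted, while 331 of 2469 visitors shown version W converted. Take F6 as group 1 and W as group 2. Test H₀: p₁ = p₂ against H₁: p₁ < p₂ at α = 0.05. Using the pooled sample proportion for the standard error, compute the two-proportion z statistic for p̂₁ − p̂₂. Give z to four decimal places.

p̂₁ = 678/4720 = 0.1436441, p̂₂ = 331/2469 = 0.1340624.
Pooled p̂ = (678+331)/(4720+2469) = 1009/7189 = 0.1403533.
SE = √(p̂(1−p̂)(1/n₁+1/n₂)) = √(0.1403533·0.8596467·0.000616887) = √(7.443e-05) = 0.0086273.
z = (0.1436441 − 0.1340624)/0.0086273 = 0.0095817/0.0086273 = 1.1106.
p-value = P(Z < 1.111) ≈ 0.8666. With α = 0.05, fail to reject H₀.

z = 1.1106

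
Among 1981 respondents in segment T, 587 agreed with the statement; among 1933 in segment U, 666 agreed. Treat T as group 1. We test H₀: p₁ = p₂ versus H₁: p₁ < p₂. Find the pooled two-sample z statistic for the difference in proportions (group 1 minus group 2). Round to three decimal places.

p̂₁ = 587/1981 = 0.29631, p̂₂ = 666/1933 = 0.34454.
Pooled p̂ = (587+666)/(1981+1933) = 1253/3914 = 0.32013.
SE = √(0.217648 × 0.00102213) = 0.01492.
z = (0.29631 − 0.34454)/0.01492 = -0.04823/0.01492 = -3.233.
p-value = P(Z < -3.233) ≈ 0.0006.

z = -3.233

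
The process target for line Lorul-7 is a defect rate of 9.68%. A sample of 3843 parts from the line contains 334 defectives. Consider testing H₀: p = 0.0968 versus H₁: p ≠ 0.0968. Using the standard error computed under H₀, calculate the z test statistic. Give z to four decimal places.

z = -2.0732

p̂ = 334/3843 = 0.086911.
SE = √(p₀(1−p₀)/n) = √(0.08743/3843) = 0.004770.
z = (0.086911 − 0.0968)/0.004770 = -0.009889/0.004770 = -2.0732.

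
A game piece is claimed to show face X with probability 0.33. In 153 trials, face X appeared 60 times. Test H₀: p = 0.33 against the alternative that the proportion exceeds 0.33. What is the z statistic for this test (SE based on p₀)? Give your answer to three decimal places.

z = 1.635

p̂ = 60/153 ≈ 0.39216.
SE = √(p₀(1−p₀)/n) = √(0.2211/153) = 0.03801.
z = (0.39216 − 0.33)/0.03801 = 0.06216/0.03801 = 1.635.
p-value = P(Z > 1.635) ≈ 0.0510.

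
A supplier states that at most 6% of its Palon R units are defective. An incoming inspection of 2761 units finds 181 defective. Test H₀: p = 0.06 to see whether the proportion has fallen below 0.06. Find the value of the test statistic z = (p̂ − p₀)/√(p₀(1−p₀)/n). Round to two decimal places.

z = 1.23

p̂ = 181/2761 = 0.06556.
SE = √(p₀(1−p₀)/n) = √(0.0564/2761) = 0.00452.
z = (0.06556 − 0.06)/0.00452 = 0.00556/0.00452 = 1.23.
p-value = P(Z < 1.229) ≈ 0.8905.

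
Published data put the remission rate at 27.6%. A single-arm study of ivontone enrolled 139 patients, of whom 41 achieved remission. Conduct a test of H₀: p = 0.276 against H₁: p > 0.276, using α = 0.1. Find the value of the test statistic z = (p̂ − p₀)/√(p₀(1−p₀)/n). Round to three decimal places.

p̂ = 41/139 = 0.29496.
SE = √(p₀(1−p₀)/n) = √(0.19982/139) = 0.03792.
z = (0.29496 − 0.276)/0.03792 = 0.01896/0.03792 = 0.500.
p-value = P(Z > 0.500) ≈ 0.3085; since p > α = 0.1, fail to reject H₀.

z = 0.500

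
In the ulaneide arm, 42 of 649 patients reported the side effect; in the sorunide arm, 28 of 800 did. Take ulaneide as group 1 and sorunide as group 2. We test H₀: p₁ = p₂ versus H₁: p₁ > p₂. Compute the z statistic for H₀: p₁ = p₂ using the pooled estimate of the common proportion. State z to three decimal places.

z = 2.623

p̂₁ = 42/649 = 0.064715, p̂₂ = 28/800 = 0.035000.
Pooled p̂ = (42+28)/(649+800) = 70/1449 = 0.048309.
SE = √(p̂(1−p̂)(1/n₁+1/n₂)) = √(0.048309·0.951691·0.00279083) = √(0.00012831) = 0.011327.
z = (0.064715 − 0.035000)/0.011327 = 0.029715/0.011327 = 2.623.
p-value = P(Z > 2.623) ≈ 0.0044.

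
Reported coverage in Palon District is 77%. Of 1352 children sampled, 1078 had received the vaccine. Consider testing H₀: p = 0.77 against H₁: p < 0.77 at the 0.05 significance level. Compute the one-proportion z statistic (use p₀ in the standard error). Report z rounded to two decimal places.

p̂ = 1078/1352 = 0.7973.
SE = √(p₀(1−p₀)/n) = √(0.1771/1352) = 0.0114.
z = (0.7973 − 0.77)/0.0114 = 0.0273/0.0114 = 2.39.
p-value = P(Z < 2.389) ≈ 0.9915; since p > α = 0.05, fail to reject H₀.

z = 2.39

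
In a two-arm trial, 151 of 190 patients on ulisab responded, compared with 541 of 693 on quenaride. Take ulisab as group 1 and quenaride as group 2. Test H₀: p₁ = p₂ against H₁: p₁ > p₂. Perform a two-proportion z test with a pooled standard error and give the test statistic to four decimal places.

p̂₁ = 151/190 ≈ 0.794737, p̂₂ = 541/693 ≈ 0.780664.
Pooled p̂ = (151+541)/(190+693) = 692/883 = 0.783692.
SE = √(0.169519 × 0.00670616) = 0.033717.
z = (0.794737 − 0.780664)/0.033717 = 0.014073/0.033717 = 0.4174.
p-value = P(Z > 0.417) ≈ 0.3382.

z = 0.4174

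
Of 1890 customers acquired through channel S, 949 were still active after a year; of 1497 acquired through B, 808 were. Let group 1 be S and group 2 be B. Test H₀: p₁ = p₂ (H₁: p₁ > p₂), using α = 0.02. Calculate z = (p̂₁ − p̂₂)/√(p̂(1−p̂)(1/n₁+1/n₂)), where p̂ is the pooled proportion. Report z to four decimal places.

z = -2.1767

p̂₁ = 949/1890 = 0.5021164, p̂₂ = 808/1497 = 0.5397462.
Pooled p̂ = (949+808)/(1890+1497) = 1757/3387 = 0.5187482.
SE = √(0.249649 × 0.0011971) = 0.0172874.
z = (0.5021164 − 0.5397462)/0.0172874 = -0.0376298/0.0172874 = -2.1767.
p-value = P(Z > -2.177) ≈ 0.9852; since p > α = 0.02, fail to reject H₀.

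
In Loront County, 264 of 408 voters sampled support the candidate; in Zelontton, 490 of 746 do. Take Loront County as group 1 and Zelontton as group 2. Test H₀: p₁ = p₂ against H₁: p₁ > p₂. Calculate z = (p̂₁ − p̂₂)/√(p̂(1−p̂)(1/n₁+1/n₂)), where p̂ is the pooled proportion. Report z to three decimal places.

z = -0.334

p̂₁ = 264/408 = 0.64706, p̂₂ = 490/746 = 0.65684.
Pooled p̂ = (264+490)/(408+746) = 754/1154 = 0.65338.
SE = √(0.226475 × 0.00379146) = 0.02930.
z = (0.64706 − 0.65684)/0.02930 = -0.00978/0.02930 = -0.334.
p-value = P(Z > -0.334) ≈ 0.6307.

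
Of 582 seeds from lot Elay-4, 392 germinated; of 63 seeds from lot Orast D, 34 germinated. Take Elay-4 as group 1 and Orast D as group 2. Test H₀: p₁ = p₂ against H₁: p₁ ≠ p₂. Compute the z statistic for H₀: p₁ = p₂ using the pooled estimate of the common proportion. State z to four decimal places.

p̂₁ = 392/582 ≈ 0.673540, p̂₂ = 34/63 ≈ 0.539683.
Pooled p̂ = (392+34)/(582+63) = 426/645 = 0.660465.
SE = √(0.224251 × 0.0175912) = 0.062808.
z = (0.673540 − 0.539683)/0.062808 = 0.133857/0.062808 = 2.1312.
Two-sided p-value ≈ 2·Φ(−2.131) = 0.0331.

z = 2.1312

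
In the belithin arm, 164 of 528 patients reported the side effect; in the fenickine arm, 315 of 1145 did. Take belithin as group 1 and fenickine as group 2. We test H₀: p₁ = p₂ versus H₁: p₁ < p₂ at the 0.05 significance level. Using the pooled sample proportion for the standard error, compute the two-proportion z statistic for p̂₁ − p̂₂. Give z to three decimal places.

p̂₁ = 164/528 = 0.31061, p̂₂ = 315/1145 = 0.27511.
Pooled p̂ = (164+315)/(528+1145) = 479/1673 = 0.28631.
SE = √(p̂(1−p̂)(1/n₁+1/n₂)) = √(0.28631·0.71369·0.0027673) = √(0.000565463) = 0.02378.
z = (0.31061 − 0.27511)/0.02378 = 0.03550/0.02378 = 1.493.
p-value = P(Z < 1.493) ≈ 0.9322. With α = 0.05, fail to reject H₀.

z = 1.493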